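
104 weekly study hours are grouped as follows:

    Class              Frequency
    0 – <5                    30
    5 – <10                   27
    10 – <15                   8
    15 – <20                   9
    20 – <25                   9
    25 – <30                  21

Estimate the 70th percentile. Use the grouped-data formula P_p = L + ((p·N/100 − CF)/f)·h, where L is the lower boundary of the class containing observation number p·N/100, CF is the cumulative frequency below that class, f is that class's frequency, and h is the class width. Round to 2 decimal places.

19.33

N = 104; target position k = 70/100 · 104 = 72.8.
Cumulative frequencies: 30, 57, 65, 74, 83, 104.
Observation 72.8 falls in the class 15 – <20.
L = 15, CF = 65, f = 9, h = 5.
P70 = 15 + ((72.8 − 65)/9)·5 = 15 + 4.33333 = 19.3333.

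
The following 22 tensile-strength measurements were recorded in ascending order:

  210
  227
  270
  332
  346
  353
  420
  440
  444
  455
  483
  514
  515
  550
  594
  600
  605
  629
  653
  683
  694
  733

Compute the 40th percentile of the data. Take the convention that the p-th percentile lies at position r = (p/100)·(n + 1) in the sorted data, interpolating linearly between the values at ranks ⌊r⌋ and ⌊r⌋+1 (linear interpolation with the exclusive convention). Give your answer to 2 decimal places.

446.20

n = 22.
r = (40/100)·(22 + 1) = 9.2.
Rank 9 is 444 and rank 10 is 455.
Interpolate: 444 + 0.2·(455 − 444) = 444 + 0.2·11 = 446.2.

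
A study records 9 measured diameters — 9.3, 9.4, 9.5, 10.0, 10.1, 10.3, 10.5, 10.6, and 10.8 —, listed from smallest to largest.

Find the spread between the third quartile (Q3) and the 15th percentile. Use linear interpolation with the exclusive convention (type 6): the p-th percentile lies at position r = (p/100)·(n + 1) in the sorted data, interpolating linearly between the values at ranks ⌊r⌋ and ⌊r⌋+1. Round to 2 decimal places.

1.20

n = 9.
P15: r = 1.5; ranks 1–2 are 9.3, 9.4; interpolating gives 9.35.
P75: r = 7.5; ranks 7–8 are 10.5, 10.6; interpolating gives 10.55.
Difference: 10.55 − 9.35 = 1.2.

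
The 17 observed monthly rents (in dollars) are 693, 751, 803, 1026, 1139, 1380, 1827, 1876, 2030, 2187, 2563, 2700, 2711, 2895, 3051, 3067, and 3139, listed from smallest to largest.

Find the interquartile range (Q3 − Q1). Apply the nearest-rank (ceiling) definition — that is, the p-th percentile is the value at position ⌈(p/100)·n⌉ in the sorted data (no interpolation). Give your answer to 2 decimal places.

n = 17.
P25: rank ⌈25/100·17⌉ = 5 → 1139.
P75: rank ⌈75/100·17⌉ = 13 → 2711.
Difference: 2711 − 1139 = 1572.

1572.00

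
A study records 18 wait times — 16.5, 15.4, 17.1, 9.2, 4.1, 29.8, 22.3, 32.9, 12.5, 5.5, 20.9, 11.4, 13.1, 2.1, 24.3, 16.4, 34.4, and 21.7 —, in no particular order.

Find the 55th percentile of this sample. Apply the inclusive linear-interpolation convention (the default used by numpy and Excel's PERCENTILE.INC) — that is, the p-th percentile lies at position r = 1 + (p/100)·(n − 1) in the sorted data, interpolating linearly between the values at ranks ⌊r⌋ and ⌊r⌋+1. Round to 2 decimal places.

Sorted: 2.1, 4.1, 5.5, 9.2, 11.4, 12.5, 13.1, 15.4, 16.4, 16.5, 17.1, 20.9, 21.7, 22.3, 24.3, 29.8, 32.9, 34.4.
n = 18.
r = 1 + (55/100)·(18 − 1) = 1 + 9.35 = 10.35.
Rank 10 is 16.5 and rank 11 is 17.1.
Interpolate: 16.5 + 0.35·(17.1 − 16.5) = 16.5 + 0.35·0.6 = 16.71.

16.71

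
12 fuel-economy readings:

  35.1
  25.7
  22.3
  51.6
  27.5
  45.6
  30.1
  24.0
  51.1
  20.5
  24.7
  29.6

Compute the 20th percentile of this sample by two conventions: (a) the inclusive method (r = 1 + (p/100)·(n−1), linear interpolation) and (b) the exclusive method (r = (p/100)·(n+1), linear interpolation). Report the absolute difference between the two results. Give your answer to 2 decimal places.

0.82

Sorted: 20.5, 22.3, 24.0, 24.7, 25.7, 27.5, 29.6, 30.1, 35.1, 45.6, 51.1, 51.6.
n = 12.
(a) r = 3.2; between ranks 3 (24.0) and 4 (24.7): 24.14.
(b) r = 2.6; between ranks 2 (22.3) and 3 (24.0): 23.32.
|24.14 − 23.32| = 0.82.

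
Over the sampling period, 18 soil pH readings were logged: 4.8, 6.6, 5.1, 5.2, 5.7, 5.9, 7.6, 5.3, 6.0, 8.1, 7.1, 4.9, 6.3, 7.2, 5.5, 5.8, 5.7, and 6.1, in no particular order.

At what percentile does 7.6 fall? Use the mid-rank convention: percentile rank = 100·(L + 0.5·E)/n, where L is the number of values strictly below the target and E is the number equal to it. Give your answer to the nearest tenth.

91.7

Sorted: 4.8, 4.9, 5.1, 5.2, 5.3, 5.5, 5.7, 5.7, 5.8, 5.9, 6.0, 6.1, 6.3, 6.6, 7.1, 7.2, 7.6, 8.1.
Count below 7.6: L = 16; count equal: E = 1; n = 18.
Percentile rank = 100·(16 + 0.5·1)/18 = 100·16.5/18 = 91.67.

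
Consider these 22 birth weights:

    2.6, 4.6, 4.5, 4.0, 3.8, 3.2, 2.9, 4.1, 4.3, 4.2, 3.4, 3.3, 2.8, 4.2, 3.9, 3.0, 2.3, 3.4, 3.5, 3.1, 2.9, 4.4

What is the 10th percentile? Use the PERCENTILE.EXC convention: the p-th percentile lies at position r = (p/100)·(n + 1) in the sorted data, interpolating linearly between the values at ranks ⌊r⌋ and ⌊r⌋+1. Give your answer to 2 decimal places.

Sorted: 2.3, 2.6, 2.8, 2.9, 2.9, 3.0, 3.1, 3.2, 3.3, 3.4, 3.4, 3.5, 3.8, 3.9, 4.0, 4.1, 4.2, 4.2, 4.3, 4.4, 4.5, 4.6.
n = 22.
r = (10/100)·(22 + 1) = 2.3.
Rank 2 is 2.6 and rank 3 is 2.8.
Interpolate: 2.6 + 0.3·(2.8 − 2.6) = 2.6 + 0.3·0.2 = 2.66.

2.66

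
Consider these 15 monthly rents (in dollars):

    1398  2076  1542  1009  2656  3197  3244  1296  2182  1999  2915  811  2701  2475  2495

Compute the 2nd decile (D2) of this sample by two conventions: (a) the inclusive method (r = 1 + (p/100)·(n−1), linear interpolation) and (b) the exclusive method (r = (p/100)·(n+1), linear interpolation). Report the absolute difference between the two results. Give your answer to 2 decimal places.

Sorted: 811, 1009, 1296, 1398, 1542, 1999, 2076, 2182, 2475, 2495, 2656, 2701, 2915, 3197, 3244.
n = 15.
(a) r = 3.8; between ranks 3 (1296) and 4 (1398): 1377.6.
(b) r = 3.2; between ranks 3 (1296) and 4 (1398): 1316.4.
|1377.6 − 1316.4| = 61.2.

61.20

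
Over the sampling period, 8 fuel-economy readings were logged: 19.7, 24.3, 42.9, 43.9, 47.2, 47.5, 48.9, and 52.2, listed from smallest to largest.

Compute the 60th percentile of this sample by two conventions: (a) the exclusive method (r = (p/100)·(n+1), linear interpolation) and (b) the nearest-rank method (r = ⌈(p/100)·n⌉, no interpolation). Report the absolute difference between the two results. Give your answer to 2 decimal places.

n = 8.
(a) r = 5.4; between ranks 5 (47.2) and 6 (47.5): 47.32.
(b) the nearest-rank method: rank 5 → 47.2.
|47.32 − 47.2| = 0.12.

0.12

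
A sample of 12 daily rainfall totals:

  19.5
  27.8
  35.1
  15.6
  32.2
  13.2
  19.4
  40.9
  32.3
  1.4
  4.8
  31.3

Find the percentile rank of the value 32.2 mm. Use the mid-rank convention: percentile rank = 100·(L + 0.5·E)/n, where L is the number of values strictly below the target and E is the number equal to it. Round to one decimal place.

Sorted: 1.4, 4.8, 13.2, 15.6, 19.4, 19.5, 27.8, 31.3, 32.2, 32.3, 35.1, 40.9.
Count below 32.2: L = 8; count equal: E = 1; n = 12.
Percentile rank = 100·(8 + 0.5·1)/12 = 100·8.5/12 = 70.83.

70.8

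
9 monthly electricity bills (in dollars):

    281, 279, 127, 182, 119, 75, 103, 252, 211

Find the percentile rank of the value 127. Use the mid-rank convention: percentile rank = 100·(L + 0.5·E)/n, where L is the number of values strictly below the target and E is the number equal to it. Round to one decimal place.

38.9

Sorted: 75, 103, 119, 127, 182, 211, 252, 279, 281.
Count below 127: L = 3; count equal: E = 1; n = 9.
Percentile rank = 100·(3 + 0.5·1)/9 = 100·3.5/9 = 38.89.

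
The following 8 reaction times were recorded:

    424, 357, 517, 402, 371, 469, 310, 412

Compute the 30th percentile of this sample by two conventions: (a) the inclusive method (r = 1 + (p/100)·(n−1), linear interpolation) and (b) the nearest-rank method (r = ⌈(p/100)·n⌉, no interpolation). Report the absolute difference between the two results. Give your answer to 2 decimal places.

Sorted: 310, 357, 371, 402, 412, 424, 469, 517.
n = 8.
(a) r = 3.1; between ranks 3 (371) and 4 (402): 374.1.
(b) the nearest-rank method: rank 3 → 371.
|374.1 − 371| = 3.1.

3.10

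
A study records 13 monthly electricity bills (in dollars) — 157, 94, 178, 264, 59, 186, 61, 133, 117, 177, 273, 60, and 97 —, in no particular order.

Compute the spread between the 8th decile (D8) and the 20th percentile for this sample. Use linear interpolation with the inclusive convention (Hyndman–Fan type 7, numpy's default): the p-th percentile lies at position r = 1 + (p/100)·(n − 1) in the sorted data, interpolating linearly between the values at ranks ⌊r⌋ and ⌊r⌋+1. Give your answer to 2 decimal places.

Sorted: 59, 60, 61, 94, 97, 117, 133, 157, 177, 178, 186, 264, 273.
n = 13.
P20: r = 3.4; ranks 3–4 are 61, 94; interpolating gives 74.2.
P80: r = 10.6; ranks 10–11 are 178, 186; interpolating gives 182.8.
Difference: 182.8 − 74.2 = 108.6.

108.60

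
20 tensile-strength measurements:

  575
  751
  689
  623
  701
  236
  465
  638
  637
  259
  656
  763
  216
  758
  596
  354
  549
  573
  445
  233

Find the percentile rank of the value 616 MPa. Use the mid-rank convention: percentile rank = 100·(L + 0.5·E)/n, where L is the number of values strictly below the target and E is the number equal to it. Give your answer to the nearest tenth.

55.0

Sorted: 216, 233, 236, 259, 354, 445, 465, 549, 573, 575, 596, 623, 637, 638, 656, 689, 701, 751, 758, 763.
Count below 616: L = 11; count equal: E = 0; n = 20.
Percentile rank = 100·(11 + 0.5·0)/20 = 100·11/20 = 55.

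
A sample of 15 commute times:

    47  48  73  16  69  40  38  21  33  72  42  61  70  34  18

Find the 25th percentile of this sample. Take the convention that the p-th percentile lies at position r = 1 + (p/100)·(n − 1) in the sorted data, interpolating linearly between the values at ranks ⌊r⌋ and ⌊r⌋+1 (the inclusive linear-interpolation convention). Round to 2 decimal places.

33.50

Sorted: 16, 18, 21, 33, 34, 38, 40, 42, 47, 48, 61, 69, 70, 72, 73.
n = 15.
r = 1 + (25/100)·(15 − 1) = 1 + 3.5 = 4.5.
Rank 4 is 33 and rank 5 is 34.
Interpolate: 33 + 0.5·(34 − 33) = 33 + 0.5·1 = 33.5.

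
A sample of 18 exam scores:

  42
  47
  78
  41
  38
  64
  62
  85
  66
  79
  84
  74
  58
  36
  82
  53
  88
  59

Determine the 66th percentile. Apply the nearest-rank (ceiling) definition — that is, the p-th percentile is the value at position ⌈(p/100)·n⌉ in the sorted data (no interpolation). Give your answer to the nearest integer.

74

Sorted: 36, 38, 41, 42, 47, 53, 58, 59, 62, 64, 66, 74, 78, 79, 82, 84, 85, 88.
n = 18.
Position = ⌈66/100 · 18⌉ = ⌈11.88⌉ = 12.
The value at rank 12 is 74.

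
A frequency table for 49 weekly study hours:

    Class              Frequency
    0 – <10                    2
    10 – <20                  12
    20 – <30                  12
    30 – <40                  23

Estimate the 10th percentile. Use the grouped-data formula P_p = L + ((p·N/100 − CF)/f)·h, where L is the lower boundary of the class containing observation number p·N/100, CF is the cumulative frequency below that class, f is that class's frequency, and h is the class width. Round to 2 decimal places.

12.42

N = 49; target position k = 10/100 · 49 = 4.9.
Cumulative frequencies: 2, 14, 26, 49.
Observation 4.9 falls in the class 10 – <20.
L = 10, CF = 2, f = 12, h = 10.
P10 = 10 + ((4.9 − 2)/12)·10 = 10 + 2.41667 = 12.4167.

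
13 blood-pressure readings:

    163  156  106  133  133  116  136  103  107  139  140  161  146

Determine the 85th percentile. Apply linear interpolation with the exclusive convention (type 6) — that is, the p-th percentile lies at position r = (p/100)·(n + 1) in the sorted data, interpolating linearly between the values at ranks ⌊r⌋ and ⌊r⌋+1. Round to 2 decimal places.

160.50

Sorted: 103, 106, 107, 116, 133, 133, 136, 139, 140, 146, 156, 161, 163.
n = 13.
r = (85/100)·(13 + 1) = 11.9.
Rank 11 is 156 and rank 12 is 161.
Interpolate: 156 + 0.9·(161 − 156) = 156 + 0.9·5 = 160.5.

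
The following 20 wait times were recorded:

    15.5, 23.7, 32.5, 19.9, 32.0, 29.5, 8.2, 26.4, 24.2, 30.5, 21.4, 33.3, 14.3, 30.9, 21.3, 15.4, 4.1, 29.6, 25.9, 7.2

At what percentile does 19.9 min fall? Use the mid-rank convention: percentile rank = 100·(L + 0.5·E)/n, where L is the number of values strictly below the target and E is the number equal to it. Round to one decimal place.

32.5

Sorted: 4.1, 7.2, 8.2, 14.3, 15.4, 15.5, 19.9, 21.3, 21.4, 23.7, 24.2, 25.9, 26.4, 29.5, 29.6, 30.5, 30.9, 32.0, 32.5, 33.3.
Count below 19.9: L = 6; count equal: E = 1; n = 20.
Percentile rank = 100·(6 + 0.5·1)/20 = 100·6.5/20 = 32.5.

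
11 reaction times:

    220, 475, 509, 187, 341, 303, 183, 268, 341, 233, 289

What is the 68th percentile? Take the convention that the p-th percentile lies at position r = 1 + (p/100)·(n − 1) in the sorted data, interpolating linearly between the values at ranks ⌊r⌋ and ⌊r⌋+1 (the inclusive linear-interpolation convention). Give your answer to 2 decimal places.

333.40

Sorted: 183, 187, 220, 233, 268, 289, 303, 341, 341, 475, 509.
n = 11.
r = 1 + (68/100)·(11 − 1) = 1 + 6.8 = 7.8.
Rank 7 is 303 and rank 8 is 341.
Interpolate: 303 + 0.8·(341 − 303) = 303 + 0.8·38 = 333.4.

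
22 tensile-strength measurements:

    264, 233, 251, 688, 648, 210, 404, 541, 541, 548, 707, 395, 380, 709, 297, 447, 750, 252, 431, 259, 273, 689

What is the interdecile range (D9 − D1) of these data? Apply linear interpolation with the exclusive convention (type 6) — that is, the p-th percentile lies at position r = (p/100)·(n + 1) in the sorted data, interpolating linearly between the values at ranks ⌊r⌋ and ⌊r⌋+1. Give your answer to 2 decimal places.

Sorted: 210, 233, 251, 252, 259, 264, 273, 297, 380, 395, 404, 431, 447, 541, 541, 548, 648, 688, 689, 707, 709, 750.
n = 22.
P10: r = 2.3; ranks 2–3 are 233, 251; interpolating gives 238.4.
P90: r = 20.7; ranks 20–21 are 707, 709; interpolating gives 708.4.
Difference: 708.4 − 238.4 = 470.

470.00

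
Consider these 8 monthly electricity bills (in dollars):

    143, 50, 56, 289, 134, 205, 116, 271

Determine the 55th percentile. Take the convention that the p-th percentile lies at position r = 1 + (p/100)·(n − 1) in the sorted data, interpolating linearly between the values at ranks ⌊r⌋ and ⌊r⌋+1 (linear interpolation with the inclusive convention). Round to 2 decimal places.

141.65

Sorted: 50, 56, 116, 134, 143, 205, 271, 289.
n = 8.
r = 1 + (55/100)·(8 − 1) = 1 + 3.85 = 4.85.
Rank 4 is 134 and rank 5 is 143.
Interpolate: 134 + 0.85·(143 − 134) = 134 + 0.85·9 = 141.65.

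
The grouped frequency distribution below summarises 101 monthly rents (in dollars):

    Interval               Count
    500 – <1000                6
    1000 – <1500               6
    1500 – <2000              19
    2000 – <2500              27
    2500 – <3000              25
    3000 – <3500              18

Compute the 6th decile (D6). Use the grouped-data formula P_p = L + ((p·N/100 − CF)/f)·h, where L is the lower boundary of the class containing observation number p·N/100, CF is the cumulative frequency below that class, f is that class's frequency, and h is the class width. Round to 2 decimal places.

N = 101; target position k = 60/100 · 101 = 60.6.
Cumulative frequencies: 6, 12, 31, 58, 83, 101.
Observation 60.6 falls in the class 2500 – <3000.
L = 2500, CF = 58, f = 25, h = 500.
P60 = 2500 + ((60.6 − 58)/25)·500 = 2500 + 52 = 2552.

2552.00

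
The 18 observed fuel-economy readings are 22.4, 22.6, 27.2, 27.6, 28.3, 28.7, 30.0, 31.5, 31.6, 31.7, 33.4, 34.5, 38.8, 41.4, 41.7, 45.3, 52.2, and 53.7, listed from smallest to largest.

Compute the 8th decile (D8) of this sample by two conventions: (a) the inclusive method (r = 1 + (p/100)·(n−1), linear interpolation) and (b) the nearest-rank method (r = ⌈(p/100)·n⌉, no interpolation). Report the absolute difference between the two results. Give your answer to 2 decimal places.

n = 18.
(a) r = 14.6; between ranks 14 (41.4) and 15 (41.7): 41.58.
(b) the nearest-rank method: rank 15 → 41.7.
|41.58 − 41.7| = 0.12.

0.12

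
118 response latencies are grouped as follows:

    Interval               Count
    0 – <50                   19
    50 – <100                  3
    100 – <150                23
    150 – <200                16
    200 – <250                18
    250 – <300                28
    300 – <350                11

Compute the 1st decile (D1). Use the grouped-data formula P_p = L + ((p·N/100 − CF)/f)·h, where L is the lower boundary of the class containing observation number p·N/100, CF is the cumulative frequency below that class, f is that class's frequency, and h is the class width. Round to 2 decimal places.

31.05

N = 118; target position k = 10/100 · 118 = 11.8.
Cumulative frequencies: 19, 22, 45, 61, 79, 107, 118.
Observation 11.8 falls in the class 0 – <50.
L = 0, CF = 0, f = 19, h = 50.
P10 = 0 + ((11.8 − 0)/19)·50 = 0 + 31.0526 = 31.0526.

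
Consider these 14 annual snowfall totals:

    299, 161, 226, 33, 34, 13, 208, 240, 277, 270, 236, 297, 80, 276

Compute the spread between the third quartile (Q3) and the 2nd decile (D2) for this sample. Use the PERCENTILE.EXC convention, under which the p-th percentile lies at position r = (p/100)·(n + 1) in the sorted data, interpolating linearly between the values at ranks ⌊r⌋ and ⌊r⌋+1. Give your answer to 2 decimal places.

Sorted: 13, 33, 34, 80, 161, 208, 226, 236, 240, 270, 276, 277, 297, 299.
n = 14.
P20: r = 3 (integer) → 34.
P75: r = 11.25; ranks 11–12 are 276, 277; interpolating gives 276.25.
Difference: 276.25 − 34 = 242.25.

242.25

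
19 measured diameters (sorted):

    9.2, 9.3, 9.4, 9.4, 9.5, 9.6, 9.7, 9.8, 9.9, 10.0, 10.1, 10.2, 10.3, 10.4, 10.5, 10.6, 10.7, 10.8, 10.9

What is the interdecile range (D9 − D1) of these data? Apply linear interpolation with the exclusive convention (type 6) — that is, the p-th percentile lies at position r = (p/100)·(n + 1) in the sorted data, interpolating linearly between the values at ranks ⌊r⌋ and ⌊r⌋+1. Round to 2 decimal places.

1.50

n = 19.
P10: r = 2 (integer) → 9.3.
P90: r = 18 (integer) → 10.8.
Difference: 10.8 − 9.3 = 1.5.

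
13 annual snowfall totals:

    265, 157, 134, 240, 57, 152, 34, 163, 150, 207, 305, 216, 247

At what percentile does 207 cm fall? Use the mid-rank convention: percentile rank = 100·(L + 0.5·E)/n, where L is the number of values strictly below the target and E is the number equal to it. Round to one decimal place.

Sorted: 34, 57, 134, 150, 152, 157, 163, 207, 216, 240, 247, 265, 305.
Count below 207: L = 7; count equal: E = 1; n = 13.
Percentile rank = 100·(7 + 0.5·1)/13 = 100·7.5/13 = 57.69.

57.7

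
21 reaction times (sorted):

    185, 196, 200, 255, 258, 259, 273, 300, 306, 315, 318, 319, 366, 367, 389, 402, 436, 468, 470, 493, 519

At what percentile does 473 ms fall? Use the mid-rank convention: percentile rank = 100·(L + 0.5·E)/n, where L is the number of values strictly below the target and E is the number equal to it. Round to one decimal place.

90.5

Count below 473: L = 19; count equal: E = 0; n = 21.
Percentile rank = 100·(19 + 0.5·0)/21 = 100·19/21 = 90.48.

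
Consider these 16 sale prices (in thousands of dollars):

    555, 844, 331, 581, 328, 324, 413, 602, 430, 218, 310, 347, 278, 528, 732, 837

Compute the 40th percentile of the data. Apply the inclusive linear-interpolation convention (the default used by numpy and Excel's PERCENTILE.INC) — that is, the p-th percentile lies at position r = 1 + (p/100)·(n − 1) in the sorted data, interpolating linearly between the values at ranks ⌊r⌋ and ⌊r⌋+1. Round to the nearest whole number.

Sorted: 218, 278, 310, 324, 328, 331, 347, 413, 430, 528, 555, 581, 602, 732, 837, 844.
n = 16.
r = 1 + (40/100)·(16 − 1) = 1 + 6 = 7.
r is an integer, so P40 is the value at rank 7: 347.

347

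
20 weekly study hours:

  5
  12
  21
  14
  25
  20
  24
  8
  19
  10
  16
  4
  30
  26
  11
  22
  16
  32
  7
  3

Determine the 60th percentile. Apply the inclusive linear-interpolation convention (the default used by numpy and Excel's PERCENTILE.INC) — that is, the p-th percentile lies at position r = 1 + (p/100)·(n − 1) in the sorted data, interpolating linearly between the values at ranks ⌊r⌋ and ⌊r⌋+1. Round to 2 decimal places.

19.40

Sorted: 3, 4, 5, 7, 8, 10, 11, 12, 14, 16, 16, 19, 20, 21, 22, 24, 25, 26, 30, 32.
n = 20.
r = 1 + (60/100)·(20 − 1) = 1 + 11.4 = 12.4.
Rank 12 is 19 and rank 13 is 20.
Interpolate: 19 + 0.4·(20 − 19) = 19 + 0.4·1 = 19.4.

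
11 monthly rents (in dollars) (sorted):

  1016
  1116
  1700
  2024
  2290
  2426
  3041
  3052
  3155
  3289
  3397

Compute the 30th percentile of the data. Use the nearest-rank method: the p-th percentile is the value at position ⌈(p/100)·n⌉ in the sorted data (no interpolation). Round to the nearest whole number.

n = 11.
Position = ⌈30/100 · 11⌉ = ⌈3.3⌉ = 4.
The value at rank 4 is 2024.

2024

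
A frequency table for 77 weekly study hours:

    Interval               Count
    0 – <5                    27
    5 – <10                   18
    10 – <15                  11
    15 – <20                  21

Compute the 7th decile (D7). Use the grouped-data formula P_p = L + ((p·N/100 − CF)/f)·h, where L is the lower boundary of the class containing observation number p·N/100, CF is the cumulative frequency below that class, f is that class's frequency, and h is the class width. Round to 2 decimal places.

N = 77; target position k = 70/100 · 77 = 53.9.
Cumulative frequencies: 27, 45, 56, 77.
Observation 53.9 falls in the class 10 – <15.
L = 10, CF = 45, f = 11, h = 5.
P70 = 10 + ((53.9 − 45)/11)·5 = 10 + 4.04545 = 14.0455.

14.05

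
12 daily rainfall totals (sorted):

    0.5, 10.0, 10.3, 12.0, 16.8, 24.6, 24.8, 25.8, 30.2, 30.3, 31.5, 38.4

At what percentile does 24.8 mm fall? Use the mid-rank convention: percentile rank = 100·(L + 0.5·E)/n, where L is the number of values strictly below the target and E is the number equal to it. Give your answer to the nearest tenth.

54.2

Count below 24.8: L = 6; count equal: E = 1; n = 12.
Percentile rank = 100·(6 + 0.5·1)/12 = 100·6.5/12 = 54.17.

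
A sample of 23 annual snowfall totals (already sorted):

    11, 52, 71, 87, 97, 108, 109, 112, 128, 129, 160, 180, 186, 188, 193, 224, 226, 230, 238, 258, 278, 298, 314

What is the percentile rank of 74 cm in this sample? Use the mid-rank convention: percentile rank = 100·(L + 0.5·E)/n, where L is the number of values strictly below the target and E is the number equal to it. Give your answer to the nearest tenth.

Count below 74: L = 3; count equal: E = 0; n = 23.
Percentile rank = 100·(3 + 0.5·0)/23 = 100·3/23 = 13.04.

13.0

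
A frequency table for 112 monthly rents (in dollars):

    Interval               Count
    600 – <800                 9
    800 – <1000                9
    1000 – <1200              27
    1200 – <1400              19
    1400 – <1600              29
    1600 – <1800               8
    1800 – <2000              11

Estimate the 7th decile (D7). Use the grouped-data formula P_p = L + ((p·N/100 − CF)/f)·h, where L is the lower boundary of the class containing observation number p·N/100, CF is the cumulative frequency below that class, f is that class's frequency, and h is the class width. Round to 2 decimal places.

1499.31

N = 112; target position k = 70/100 · 112 = 78.4.
Cumulative frequencies: 9, 18, 45, 64, 93, 101, 112.
Observation 78.4 falls in the class 1400 – <1600.
L = 1400, CF = 64, f = 29, h = 200.
P70 = 1400 + ((78.4 − 64)/29)·200 = 1400 + 99.3103 = 1499.31.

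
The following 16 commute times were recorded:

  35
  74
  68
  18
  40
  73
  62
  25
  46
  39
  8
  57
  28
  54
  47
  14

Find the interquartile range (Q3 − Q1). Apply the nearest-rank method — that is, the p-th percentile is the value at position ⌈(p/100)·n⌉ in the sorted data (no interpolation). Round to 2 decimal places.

32.00

Sorted: 8, 14, 18, 25, 28, 35, 39, 40, 46, 47, 54, 57, 62, 68, 73, 74.
n = 16.
P25: rank ⌈25/100·16⌉ = 4 → 25.
P75: rank ⌈75/100·16⌉ = 12 → 57.
Difference: 57 − 25 = 32.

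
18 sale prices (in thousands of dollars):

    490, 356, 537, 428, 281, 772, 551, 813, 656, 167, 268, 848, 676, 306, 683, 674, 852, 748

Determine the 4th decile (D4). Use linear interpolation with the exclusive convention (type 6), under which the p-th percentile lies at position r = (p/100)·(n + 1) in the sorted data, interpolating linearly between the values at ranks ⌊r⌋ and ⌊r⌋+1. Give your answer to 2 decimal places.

Sorted: 167, 268, 281, 306, 356, 428, 490, 537, 551, 656, 674, 676, 683, 748, 772, 813, 848, 852.
n = 18.
r = (40/100)·(18 + 1) = 7.6.
Rank 7 is 490 and rank 8 is 537.
Interpolate: 490 + 0.6·(537 − 490) = 490 + 0.6·47 = 518.2.

518.20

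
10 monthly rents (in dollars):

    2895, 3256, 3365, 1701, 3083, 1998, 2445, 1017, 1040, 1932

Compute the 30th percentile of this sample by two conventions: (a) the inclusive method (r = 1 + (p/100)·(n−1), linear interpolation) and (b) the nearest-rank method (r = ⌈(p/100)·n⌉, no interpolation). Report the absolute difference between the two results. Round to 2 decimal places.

Sorted: 1017, 1040, 1701, 1932, 1998, 2445, 2895, 3083, 3256, 3365.
n = 10.
(a) r = 3.7; between ranks 3 (1701) and 4 (1932): 1862.7.
(b) the nearest-rank method: rank 3 → 1701.
|1862.7 − 1701| = 161.7.

161.70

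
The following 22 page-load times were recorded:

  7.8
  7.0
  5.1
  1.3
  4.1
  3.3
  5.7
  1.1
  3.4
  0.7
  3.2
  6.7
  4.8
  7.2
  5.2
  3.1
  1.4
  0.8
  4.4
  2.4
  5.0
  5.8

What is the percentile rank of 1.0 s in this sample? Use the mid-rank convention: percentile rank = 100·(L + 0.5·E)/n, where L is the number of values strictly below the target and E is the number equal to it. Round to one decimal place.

Sorted: 0.7, 0.8, 1.1, 1.3, 1.4, 2.4, 3.1, 3.2, 3.3, 3.4, 4.1, 4.4, 4.8, 5.0, 5.1, 5.2, 5.7, 5.8, 6.7, 7.0, 7.2, 7.8.
Count below 1.0: L = 2; count equal: E = 0; n = 22.
Percentile rank = 100·(2 + 0.5·0)/22 = 100·2/22 = 9.091.

9.1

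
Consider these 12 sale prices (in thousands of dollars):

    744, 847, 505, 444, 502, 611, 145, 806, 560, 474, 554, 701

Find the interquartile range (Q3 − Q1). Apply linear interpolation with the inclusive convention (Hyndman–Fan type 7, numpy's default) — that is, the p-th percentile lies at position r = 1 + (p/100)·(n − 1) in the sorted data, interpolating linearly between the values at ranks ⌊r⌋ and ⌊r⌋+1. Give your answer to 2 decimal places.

216.75

Sorted: 145, 444, 474, 502, 505, 554, 560, 611, 701, 744, 806, 847.
n = 12.
P25: r = 3.75; ranks 3–4 are 474, 502; interpolating gives 495.
P75: r = 9.25; ranks 9–10 are 701, 744; interpolating gives 711.75.
Difference: 711.75 − 495 = 216.75.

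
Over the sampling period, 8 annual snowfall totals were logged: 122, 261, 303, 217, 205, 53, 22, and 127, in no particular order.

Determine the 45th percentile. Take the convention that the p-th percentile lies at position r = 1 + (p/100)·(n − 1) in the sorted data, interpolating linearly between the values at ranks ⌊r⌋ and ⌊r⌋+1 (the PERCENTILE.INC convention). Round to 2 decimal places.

138.70

Sorted: 22, 53, 122, 127, 205, 217, 261, 303.
n = 8.
r = 1 + (45/100)·(8 − 1) = 1 + 3.15 = 4.15.
Rank 4 is 127 and rank 5 is 205.
Interpolate: 127 + 0.15·(205 − 127) = 127 + 0.15·78 = 138.7.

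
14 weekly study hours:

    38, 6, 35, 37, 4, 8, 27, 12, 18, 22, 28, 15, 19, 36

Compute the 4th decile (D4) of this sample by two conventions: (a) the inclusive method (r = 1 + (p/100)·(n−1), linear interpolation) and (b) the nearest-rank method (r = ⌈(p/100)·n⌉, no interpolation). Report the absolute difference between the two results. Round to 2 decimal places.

Sorted: 4, 6, 8, 12, 15, 18, 19, 22, 27, 28, 35, 36, 37, 38.
n = 14.
(a) r = 6.2; between ranks 6 (18) and 7 (19): 18.2.
(b) the nearest-rank method: rank 6 → 18.
|18.2 − 18| = 0.2.

0.20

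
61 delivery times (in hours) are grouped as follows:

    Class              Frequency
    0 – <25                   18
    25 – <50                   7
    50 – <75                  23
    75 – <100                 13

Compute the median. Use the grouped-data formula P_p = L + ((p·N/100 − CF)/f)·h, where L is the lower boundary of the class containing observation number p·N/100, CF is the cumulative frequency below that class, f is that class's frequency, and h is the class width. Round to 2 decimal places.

55.98

N = 61; target position k = 50/100 · 61 = 30.5.
Cumulative frequencies: 18, 25, 48, 61.
Observation 30.5 falls in the class 50 – <75.
L = 50, CF = 25, f = 23, h = 25.
P50 = 50 + ((30.5 − 25)/23)·25 = 50 + 5.97826 = 55.9783.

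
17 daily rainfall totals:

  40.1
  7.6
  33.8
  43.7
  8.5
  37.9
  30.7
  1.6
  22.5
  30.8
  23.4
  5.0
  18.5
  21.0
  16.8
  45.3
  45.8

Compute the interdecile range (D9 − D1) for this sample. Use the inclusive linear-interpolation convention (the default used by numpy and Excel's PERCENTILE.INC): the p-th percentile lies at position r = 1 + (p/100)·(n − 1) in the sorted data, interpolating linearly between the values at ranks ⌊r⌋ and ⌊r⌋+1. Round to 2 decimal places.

Sorted: 1.6, 5.0, 7.6, 8.5, 16.8, 18.5, 21.0, 22.5, 23.4, 30.7, 30.8, 33.8, 37.9, 40.1, 43.7, 45.3, 45.8.
n = 17.
P10: r = 2.6; ranks 2–3 are 5.0, 7.6; interpolating gives 6.56.
P90: r = 15.4; ranks 15–16 are 43.7, 45.3; interpolating gives 44.34.
Difference: 44.34 − 6.56 = 37.78.

37.78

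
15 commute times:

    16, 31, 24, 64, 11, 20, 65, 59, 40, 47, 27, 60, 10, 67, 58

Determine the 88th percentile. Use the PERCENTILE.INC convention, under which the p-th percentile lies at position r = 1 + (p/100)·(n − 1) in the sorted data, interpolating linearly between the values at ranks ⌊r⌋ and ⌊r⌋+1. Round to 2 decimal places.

64.32

Sorted: 10, 11, 16, 20, 24, 27, 31, 40, 47, 58, 59, 60, 64, 65, 67.
n = 15.
r = 1 + (88/100)·(15 − 1) = 1 + 12.32 = 13.32.
Rank 13 is 64 and rank 14 is 65.
Interpolate: 64 + 0.32·(65 − 64) = 64 + 0.32·1 = 64.32.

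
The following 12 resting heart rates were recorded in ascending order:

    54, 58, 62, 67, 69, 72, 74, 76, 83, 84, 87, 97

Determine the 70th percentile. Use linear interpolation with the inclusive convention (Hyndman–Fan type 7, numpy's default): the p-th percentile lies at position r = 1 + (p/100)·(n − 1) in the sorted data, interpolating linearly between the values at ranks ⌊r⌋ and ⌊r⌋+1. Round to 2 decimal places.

80.90

n = 12.
r = 1 + (70/100)·(12 − 1) = 1 + 7.7 = 8.7.
Rank 8 is 76 and rank 9 is 83.
Interpolate: 76 + 0.7·(83 − 76) = 76 + 0.7·7 = 80.9.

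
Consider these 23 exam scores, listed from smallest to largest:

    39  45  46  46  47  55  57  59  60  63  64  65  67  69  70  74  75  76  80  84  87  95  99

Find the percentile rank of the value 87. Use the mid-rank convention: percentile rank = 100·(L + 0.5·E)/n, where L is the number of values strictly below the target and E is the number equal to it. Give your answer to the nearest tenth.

Count below 87: L = 20; count equal: E = 1; n = 23.
Percentile rank = 100·(20 + 0.5·1)/23 = 100·20.5/23 = 89.13.

89.1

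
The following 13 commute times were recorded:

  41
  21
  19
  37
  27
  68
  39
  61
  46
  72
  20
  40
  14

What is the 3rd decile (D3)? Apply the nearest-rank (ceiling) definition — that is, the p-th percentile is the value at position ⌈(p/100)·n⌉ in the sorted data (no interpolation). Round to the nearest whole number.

Sorted: 14, 19, 20, 21, 27, 37, 39, 40, 41, 46, 61, 68, 72.
n = 13.
Position = ⌈30/100 · 13⌉ = ⌈3.9⌉ = 4.
The value at rank 4 is 21.

21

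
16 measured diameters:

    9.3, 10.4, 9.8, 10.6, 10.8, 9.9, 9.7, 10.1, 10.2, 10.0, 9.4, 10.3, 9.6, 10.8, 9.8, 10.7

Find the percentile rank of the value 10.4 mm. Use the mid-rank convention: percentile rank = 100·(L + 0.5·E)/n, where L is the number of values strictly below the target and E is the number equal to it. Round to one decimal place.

Sorted: 9.3, 9.4, 9.6, 9.7, 9.8, 9.8, 9.9, 10.0, 10.1, 10.2, 10.3, 10.4, 10.6, 10.7, 10.8, 10.8.
Count below 10.4: L = 11; count equal: E = 1; n = 16.
Percentile rank = 100·(11 + 0.5·1)/16 = 100·11.5/16 = 71.88.

71.9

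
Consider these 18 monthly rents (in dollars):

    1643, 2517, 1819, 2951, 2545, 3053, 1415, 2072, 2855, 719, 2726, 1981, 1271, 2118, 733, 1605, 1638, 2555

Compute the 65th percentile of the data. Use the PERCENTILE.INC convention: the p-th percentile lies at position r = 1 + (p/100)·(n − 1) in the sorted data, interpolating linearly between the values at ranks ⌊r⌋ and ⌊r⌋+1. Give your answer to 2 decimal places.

2518.40

Sorted: 719, 733, 1271, 1415, 1605, 1638, 1643, 1819, 1981, 2072, 2118, 2517, 2545, 2555, 2726, 2855, 2951, 3053.
n = 18.
r = 1 + (65/100)·(18 − 1) = 1 + 11.05 = 12.05.
Rank 12 is 2517 and rank 13 is 2545.
Interpolate: 2517 + 0.05·(2545 − 2517) = 2517 + 0.05·28 = 2518.4.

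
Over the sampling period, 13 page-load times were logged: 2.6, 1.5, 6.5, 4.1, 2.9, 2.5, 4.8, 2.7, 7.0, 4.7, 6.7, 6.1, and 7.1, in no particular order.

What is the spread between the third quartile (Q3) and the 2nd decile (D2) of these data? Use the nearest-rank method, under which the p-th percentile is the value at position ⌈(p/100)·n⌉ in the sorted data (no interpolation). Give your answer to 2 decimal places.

3.90

Sorted: 1.5, 2.5, 2.6, 2.7, 2.9, 4.1, 4.7, 4.8, 6.1, 6.5, 6.7, 7.0, 7.1.
n = 13.
P20: rank ⌈20/100·13⌉ = 3 → 2.6.
P75: rank ⌈75/100·13⌉ = 10 → 6.5.
Difference: 6.5 − 2.6 = 3.9.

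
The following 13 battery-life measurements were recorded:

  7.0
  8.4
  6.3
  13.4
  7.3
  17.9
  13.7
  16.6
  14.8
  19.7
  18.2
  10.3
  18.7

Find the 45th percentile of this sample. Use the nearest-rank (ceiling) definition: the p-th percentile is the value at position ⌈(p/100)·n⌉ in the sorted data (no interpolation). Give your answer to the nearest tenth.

Sorted: 6.3, 7.0, 7.3, 8.4, 10.3, 13.4, 13.7, 14.8, 16.6, 17.9, 18.2, 18.7, 19.7.
n = 13.
Position = ⌈45/100 · 13⌉ = ⌈5.85⌉ = 6.
The value at rank 6 is 13.4.

13.4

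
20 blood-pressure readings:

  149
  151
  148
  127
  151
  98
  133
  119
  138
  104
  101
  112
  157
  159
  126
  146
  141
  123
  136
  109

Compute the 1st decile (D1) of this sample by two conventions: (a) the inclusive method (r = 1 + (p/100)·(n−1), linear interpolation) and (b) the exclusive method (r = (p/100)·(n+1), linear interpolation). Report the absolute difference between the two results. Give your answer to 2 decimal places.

2.40

Sorted: 98, 101, 104, 109, 112, 119, 123, 126, 127, 133, 136, 138, 141, 146, 148, 149, 151, 151, 157, 159.
n = 20.
(a) r = 2.9; between ranks 2 (101) and 3 (104): 103.7.
(b) r = 2.1; between ranks 2 (101) and 3 (104): 101.3.
|103.7 − 101.3| = 2.4.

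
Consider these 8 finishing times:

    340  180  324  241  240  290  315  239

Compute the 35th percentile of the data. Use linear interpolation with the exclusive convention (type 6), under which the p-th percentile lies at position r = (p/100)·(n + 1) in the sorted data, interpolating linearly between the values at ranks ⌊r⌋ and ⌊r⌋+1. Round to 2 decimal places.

Sorted: 180, 239, 240, 241, 290, 315, 324, 340.
n = 8.
r = (35/100)·(8 + 1) = 3.15.
Rank 3 is 240 and rank 4 is 241.
Interpolate: 240 + 0.15·(241 − 240) = 240 + 0.15·1 = 240.15.

240.15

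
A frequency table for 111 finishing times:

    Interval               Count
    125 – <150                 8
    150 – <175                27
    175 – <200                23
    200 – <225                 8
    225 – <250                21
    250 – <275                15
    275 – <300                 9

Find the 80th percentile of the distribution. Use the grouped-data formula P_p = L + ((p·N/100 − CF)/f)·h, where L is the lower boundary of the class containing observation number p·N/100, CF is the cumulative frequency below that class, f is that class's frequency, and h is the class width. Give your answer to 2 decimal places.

253.00

N = 111; target position k = 80/100 · 111 = 88.8.
Cumulative frequencies: 8, 35, 58, 66, 87, 102, 111.
Observation 88.8 falls in the class 250 – <275.
L = 250, CF = 87, f = 15, h = 25.
P80 = 250 + ((88.8 − 87)/15)·25 = 250 + 3 = 253.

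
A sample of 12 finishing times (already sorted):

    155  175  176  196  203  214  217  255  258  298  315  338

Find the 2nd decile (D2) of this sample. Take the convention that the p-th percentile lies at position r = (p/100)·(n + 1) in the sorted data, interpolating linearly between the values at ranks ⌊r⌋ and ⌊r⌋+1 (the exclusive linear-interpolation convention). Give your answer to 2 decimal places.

n = 12.
r = (20/100)·(12 + 1) = 2.6.
Rank 2 is 175 and rank 3 is 176.
Interpolate: 175 + 0.6·(176 − 175) = 175 + 0.6·1 = 175.6.

175.60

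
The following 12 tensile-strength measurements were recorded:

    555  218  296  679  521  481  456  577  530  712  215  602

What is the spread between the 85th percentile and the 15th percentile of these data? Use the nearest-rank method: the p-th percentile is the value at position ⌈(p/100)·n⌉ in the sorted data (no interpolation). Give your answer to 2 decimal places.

461.00

Sorted: 215, 218, 296, 456, 481, 521, 530, 555, 577, 602, 679, 712.
n = 12.
P15: rank ⌈15/100·12⌉ = 2 → 218.
P85: rank ⌈85/100·12⌉ = 11 → 679.
Difference: 679 − 218 = 461.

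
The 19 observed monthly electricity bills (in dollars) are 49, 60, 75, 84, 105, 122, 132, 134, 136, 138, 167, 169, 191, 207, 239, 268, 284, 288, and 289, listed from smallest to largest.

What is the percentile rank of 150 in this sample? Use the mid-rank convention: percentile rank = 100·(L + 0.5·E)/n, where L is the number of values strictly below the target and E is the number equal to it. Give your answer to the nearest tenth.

52.6

Count below 150: L = 10; count equal: E = 0; n = 19.
Percentile rank = 100·(10 + 0.5·0)/19 = 100·10/19 = 52.63.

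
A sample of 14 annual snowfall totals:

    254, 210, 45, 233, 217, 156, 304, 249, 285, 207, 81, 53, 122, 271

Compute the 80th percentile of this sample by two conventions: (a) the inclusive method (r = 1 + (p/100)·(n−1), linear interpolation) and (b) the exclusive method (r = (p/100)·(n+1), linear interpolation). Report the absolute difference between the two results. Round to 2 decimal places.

10.20

Sorted: 45, 53, 81, 122, 156, 207, 210, 217, 233, 249, 254, 271, 285, 304.
n = 14.
(a) r = 11.4; between ranks 11 (254) and 12 (271): 260.8.
(b) r = 12 → value at rank 12 = 271.
|260.8 − 271| = 10.2.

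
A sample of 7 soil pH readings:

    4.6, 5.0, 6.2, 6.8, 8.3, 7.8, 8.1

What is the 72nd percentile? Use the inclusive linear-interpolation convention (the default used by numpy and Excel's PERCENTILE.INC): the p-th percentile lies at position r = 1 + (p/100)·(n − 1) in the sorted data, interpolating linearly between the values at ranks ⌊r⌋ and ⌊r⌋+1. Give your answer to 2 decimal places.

Sorted: 4.6, 5.0, 6.2, 6.8, 7.8, 8.1, 8.3.
n = 7.
r = 1 + (72/100)·(7 − 1) = 1 + 4.32 = 5.32.
Rank 5 is 7.8 and rank 6 is 8.1.
Interpolate: 7.8 + 0.32·(8.1 − 7.8) = 7.8 + 0.32·0.3 = 7.896.

7.90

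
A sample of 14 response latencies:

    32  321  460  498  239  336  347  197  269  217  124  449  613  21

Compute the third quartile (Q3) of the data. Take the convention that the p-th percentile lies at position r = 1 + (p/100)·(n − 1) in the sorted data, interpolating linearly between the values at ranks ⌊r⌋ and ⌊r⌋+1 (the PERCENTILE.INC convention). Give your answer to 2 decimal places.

Sorted: 21, 32, 124, 197, 217, 239, 269, 321, 336, 347, 449, 460, 498, 613.
n = 14.
r = 1 + (75/100)·(14 − 1) = 1 + 9.75 = 10.75.
Rank 10 is 347 and rank 11 is 449.
Interpolate: 347 + 0.75·(449 − 347) = 347 + 0.75·102 = 423.5.

423.50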